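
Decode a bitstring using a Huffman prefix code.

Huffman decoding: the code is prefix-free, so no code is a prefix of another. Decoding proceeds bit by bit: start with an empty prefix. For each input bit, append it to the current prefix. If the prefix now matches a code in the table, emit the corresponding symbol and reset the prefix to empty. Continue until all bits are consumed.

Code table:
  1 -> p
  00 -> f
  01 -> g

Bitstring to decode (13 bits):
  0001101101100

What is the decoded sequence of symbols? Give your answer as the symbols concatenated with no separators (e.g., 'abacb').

Answer: fgpgpgpf

Derivation:
Bit 0: prefix='0' (no match yet)
Bit 1: prefix='00' -> emit 'f', reset
Bit 2: prefix='0' (no match yet)
Bit 3: prefix='01' -> emit 'g', reset
Bit 4: prefix='1' -> emit 'p', reset
Bit 5: prefix='0' (no match yet)
Bit 6: prefix='01' -> emit 'g', reset
Bit 7: prefix='1' -> emit 'p', reset
Bit 8: prefix='0' (no match yet)
Bit 9: prefix='01' -> emit 'g', reset
Bit 10: prefix='1' -> emit 'p', reset
Bit 11: prefix='0' (no match yet)
Bit 12: prefix='00' -> emit 'f', reset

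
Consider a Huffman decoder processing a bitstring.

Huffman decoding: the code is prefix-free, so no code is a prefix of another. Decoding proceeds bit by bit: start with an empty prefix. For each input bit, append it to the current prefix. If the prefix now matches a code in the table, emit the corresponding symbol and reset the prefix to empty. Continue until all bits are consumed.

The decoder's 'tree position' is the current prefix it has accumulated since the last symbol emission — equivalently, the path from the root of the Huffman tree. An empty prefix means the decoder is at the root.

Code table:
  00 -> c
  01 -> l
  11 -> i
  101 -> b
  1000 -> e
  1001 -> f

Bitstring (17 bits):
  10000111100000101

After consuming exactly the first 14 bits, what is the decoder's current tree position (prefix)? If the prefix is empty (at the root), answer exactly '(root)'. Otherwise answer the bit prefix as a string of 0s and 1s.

Answer: (root)

Derivation:
Bit 0: prefix='1' (no match yet)
Bit 1: prefix='10' (no match yet)
Bit 2: prefix='100' (no match yet)
Bit 3: prefix='1000' -> emit 'e', reset
Bit 4: prefix='0' (no match yet)
Bit 5: prefix='01' -> emit 'l', reset
Bit 6: prefix='1' (no match yet)
Bit 7: prefix='11' -> emit 'i', reset
Bit 8: prefix='1' (no match yet)
Bit 9: prefix='10' (no match yet)
Bit 10: prefix='100' (no match yet)
Bit 11: prefix='1000' -> emit 'e', reset
Bit 12: prefix='0' (no match yet)
Bit 13: prefix='00' -> emit 'c', reset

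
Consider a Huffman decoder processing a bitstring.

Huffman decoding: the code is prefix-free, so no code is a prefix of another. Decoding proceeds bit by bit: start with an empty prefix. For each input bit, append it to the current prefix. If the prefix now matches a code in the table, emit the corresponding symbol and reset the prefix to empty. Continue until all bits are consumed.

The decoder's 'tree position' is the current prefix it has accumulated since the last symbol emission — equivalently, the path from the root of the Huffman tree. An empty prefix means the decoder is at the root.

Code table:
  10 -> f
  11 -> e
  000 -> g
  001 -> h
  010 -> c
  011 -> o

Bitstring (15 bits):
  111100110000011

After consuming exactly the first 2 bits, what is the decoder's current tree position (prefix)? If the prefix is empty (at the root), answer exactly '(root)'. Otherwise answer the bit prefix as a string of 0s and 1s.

Bit 0: prefix='1' (no match yet)
Bit 1: prefix='11' -> emit 'e', reset

Answer: (root)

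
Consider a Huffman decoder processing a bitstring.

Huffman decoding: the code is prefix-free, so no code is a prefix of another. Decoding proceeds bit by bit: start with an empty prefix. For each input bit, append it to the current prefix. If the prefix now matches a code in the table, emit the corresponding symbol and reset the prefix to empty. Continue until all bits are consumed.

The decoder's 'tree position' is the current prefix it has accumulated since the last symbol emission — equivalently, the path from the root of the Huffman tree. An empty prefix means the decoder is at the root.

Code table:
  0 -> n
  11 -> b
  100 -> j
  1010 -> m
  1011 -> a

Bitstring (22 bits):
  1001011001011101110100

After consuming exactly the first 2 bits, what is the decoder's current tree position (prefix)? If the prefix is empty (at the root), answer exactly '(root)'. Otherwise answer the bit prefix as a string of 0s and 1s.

Bit 0: prefix='1' (no match yet)
Bit 1: prefix='10' (no match yet)

Answer: 10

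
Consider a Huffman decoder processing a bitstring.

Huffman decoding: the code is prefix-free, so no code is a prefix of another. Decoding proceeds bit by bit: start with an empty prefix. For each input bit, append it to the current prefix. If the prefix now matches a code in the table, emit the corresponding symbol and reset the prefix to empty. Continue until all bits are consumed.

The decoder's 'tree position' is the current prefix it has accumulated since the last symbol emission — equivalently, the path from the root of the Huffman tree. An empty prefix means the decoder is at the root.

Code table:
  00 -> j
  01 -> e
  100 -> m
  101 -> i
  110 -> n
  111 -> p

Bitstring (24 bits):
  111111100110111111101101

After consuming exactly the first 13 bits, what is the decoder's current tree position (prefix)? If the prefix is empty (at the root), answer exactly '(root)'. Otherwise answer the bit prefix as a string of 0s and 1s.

Bit 0: prefix='1' (no match yet)
Bit 1: prefix='11' (no match yet)
Bit 2: prefix='111' -> emit 'p', reset
Bit 3: prefix='1' (no match yet)
Bit 4: prefix='11' (no match yet)
Bit 5: prefix='111' -> emit 'p', reset
Bit 6: prefix='1' (no match yet)
Bit 7: prefix='10' (no match yet)
Bit 8: prefix='100' -> emit 'm', reset
Bit 9: prefix='1' (no match yet)
Bit 10: prefix='11' (no match yet)
Bit 11: prefix='110' -> emit 'n', reset
Bit 12: prefix='1' (no match yet)

Answer: 1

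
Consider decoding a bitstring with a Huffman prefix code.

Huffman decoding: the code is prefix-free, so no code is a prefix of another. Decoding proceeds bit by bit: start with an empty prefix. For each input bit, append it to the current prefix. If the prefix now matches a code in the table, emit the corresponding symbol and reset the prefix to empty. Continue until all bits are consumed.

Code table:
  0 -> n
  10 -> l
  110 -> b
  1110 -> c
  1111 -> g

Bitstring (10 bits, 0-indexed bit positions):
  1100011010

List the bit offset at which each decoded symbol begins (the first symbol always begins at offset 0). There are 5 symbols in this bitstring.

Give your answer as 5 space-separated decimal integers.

Bit 0: prefix='1' (no match yet)
Bit 1: prefix='11' (no match yet)
Bit 2: prefix='110' -> emit 'b', reset
Bit 3: prefix='0' -> emit 'n', reset
Bit 4: prefix='0' -> emit 'n', reset
Bit 5: prefix='1' (no match yet)
Bit 6: prefix='11' (no match yet)
Bit 7: prefix='110' -> emit 'b', reset
Bit 8: prefix='1' (no match yet)
Bit 9: prefix='10' -> emit 'l', reset

Answer: 0 3 4 5 8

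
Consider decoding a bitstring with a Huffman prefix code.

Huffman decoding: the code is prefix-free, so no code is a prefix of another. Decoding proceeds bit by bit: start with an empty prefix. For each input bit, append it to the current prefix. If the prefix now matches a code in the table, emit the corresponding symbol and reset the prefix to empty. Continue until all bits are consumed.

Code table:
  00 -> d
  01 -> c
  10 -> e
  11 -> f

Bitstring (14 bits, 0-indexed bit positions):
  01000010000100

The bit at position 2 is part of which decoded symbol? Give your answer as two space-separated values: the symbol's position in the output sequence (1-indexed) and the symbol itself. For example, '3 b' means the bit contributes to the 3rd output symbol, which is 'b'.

Answer: 2 d

Derivation:
Bit 0: prefix='0' (no match yet)
Bit 1: prefix='01' -> emit 'c', reset
Bit 2: prefix='0' (no match yet)
Bit 3: prefix='00' -> emit 'd', reset
Bit 4: prefix='0' (no match yet)
Bit 5: prefix='00' -> emit 'd', reset
Bit 6: prefix='1' (no match yet)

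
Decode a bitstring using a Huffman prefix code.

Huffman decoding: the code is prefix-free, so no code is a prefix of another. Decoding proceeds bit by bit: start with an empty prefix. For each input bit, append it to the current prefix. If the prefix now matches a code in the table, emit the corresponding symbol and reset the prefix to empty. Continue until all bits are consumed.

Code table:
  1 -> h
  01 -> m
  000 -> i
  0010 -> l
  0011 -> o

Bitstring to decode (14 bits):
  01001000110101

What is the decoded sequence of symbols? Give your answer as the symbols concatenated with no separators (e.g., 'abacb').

Bit 0: prefix='0' (no match yet)
Bit 1: prefix='01' -> emit 'm', reset
Bit 2: prefix='0' (no match yet)
Bit 3: prefix='00' (no match yet)
Bit 4: prefix='001' (no match yet)
Bit 5: prefix='0010' -> emit 'l', reset
Bit 6: prefix='0' (no match yet)
Bit 7: prefix='00' (no match yet)
Bit 8: prefix='001' (no match yet)
Bit 9: prefix='0011' -> emit 'o', reset
Bit 10: prefix='0' (no match yet)
Bit 11: prefix='01' -> emit 'm', reset
Bit 12: prefix='0' (no match yet)
Bit 13: prefix='01' -> emit 'm', reset

Answer: mlomm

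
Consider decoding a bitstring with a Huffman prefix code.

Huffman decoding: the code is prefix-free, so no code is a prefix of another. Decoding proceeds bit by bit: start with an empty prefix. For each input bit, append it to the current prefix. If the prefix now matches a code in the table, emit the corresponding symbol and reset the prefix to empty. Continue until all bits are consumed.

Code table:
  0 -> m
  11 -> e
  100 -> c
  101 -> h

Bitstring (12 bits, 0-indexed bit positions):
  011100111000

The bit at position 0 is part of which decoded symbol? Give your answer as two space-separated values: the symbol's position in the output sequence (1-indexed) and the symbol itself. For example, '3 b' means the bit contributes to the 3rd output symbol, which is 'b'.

Bit 0: prefix='0' -> emit 'm', reset
Bit 1: prefix='1' (no match yet)
Bit 2: prefix='11' -> emit 'e', reset
Bit 3: prefix='1' (no match yet)
Bit 4: prefix='10' (no match yet)

Answer: 1 m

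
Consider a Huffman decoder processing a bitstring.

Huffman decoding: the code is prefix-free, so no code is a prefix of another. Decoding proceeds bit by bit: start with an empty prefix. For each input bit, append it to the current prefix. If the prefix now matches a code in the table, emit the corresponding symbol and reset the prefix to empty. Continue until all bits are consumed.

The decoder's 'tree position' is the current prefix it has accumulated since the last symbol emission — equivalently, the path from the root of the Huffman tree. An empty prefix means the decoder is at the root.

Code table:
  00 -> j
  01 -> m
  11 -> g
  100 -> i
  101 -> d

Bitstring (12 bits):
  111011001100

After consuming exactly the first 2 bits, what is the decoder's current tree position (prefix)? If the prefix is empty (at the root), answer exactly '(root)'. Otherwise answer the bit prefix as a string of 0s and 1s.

Answer: (root)

Derivation:
Bit 0: prefix='1' (no match yet)
Bit 1: prefix='11' -> emit 'g', reset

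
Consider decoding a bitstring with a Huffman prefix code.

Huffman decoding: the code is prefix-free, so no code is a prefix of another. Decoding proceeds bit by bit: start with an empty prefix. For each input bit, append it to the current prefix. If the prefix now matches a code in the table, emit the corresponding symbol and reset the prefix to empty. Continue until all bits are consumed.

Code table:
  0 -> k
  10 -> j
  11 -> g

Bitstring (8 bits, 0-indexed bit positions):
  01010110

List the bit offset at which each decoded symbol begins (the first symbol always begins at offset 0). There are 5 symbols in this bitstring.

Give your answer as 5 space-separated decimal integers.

Bit 0: prefix='0' -> emit 'k', reset
Bit 1: prefix='1' (no match yet)
Bit 2: prefix='10' -> emit 'j', reset
Bit 3: prefix='1' (no match yet)
Bit 4: prefix='10' -> emit 'j', reset
Bit 5: prefix='1' (no match yet)
Bit 6: prefix='11' -> emit 'g', reset
Bit 7: prefix='0' -> emit 'k', reset

Answer: 0 1 3 5 7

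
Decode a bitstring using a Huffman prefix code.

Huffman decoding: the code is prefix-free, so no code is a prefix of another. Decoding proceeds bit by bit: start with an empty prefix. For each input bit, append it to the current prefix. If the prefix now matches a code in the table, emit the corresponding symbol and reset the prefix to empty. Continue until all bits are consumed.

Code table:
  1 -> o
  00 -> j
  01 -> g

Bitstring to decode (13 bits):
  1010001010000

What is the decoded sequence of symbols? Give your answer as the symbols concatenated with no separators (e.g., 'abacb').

Answer: ogjggjj

Derivation:
Bit 0: prefix='1' -> emit 'o', reset
Bit 1: prefix='0' (no match yet)
Bit 2: prefix='01' -> emit 'g', reset
Bit 3: prefix='0' (no match yet)
Bit 4: prefix='00' -> emit 'j', reset
Bit 5: prefix='0' (no match yet)
Bit 6: prefix='01' -> emit 'g', reset
Bit 7: prefix='0' (no match yet)
Bit 8: prefix='01' -> emit 'g', reset
Bit 9: prefix='0' (no match yet)
Bit 10: prefix='00' -> emit 'j', reset
Bit 11: prefix='0' (no match yet)
Bit 12: prefix='00' -> emit 'j', reset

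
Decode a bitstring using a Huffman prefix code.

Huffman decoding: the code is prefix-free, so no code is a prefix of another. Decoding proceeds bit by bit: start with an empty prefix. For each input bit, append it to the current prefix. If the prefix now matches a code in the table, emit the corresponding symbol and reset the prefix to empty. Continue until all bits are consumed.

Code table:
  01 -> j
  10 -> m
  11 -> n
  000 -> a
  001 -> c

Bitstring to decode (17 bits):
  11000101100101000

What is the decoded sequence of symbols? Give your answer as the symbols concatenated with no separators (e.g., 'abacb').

Bit 0: prefix='1' (no match yet)
Bit 1: prefix='11' -> emit 'n', reset
Bit 2: prefix='0' (no match yet)
Bit 3: prefix='00' (no match yet)
Bit 4: prefix='000' -> emit 'a', reset
Bit 5: prefix='1' (no match yet)
Bit 6: prefix='10' -> emit 'm', reset
Bit 7: prefix='1' (no match yet)
Bit 8: prefix='11' -> emit 'n', reset
Bit 9: prefix='0' (no match yet)
Bit 10: prefix='00' (no match yet)
Bit 11: prefix='001' -> emit 'c', reset
Bit 12: prefix='0' (no match yet)
Bit 13: prefix='01' -> emit 'j', reset
Bit 14: prefix='0' (no match yet)
Bit 15: prefix='00' (no match yet)
Bit 16: prefix='000' -> emit 'a', reset

Answer: namncja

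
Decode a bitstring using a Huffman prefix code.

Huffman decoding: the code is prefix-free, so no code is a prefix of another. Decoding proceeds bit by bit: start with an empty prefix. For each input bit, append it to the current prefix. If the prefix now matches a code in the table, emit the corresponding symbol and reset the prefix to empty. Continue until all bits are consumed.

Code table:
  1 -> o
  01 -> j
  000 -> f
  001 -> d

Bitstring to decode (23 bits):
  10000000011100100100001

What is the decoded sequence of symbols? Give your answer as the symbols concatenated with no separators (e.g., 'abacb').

Bit 0: prefix='1' -> emit 'o', reset
Bit 1: prefix='0' (no match yet)
Bit 2: prefix='00' (no match yet)
Bit 3: prefix='000' -> emit 'f', reset
Bit 4: prefix='0' (no match yet)
Bit 5: prefix='00' (no match yet)
Bit 6: prefix='000' -> emit 'f', reset
Bit 7: prefix='0' (no match yet)
Bit 8: prefix='00' (no match yet)
Bit 9: prefix='001' -> emit 'd', reset
Bit 10: prefix='1' -> emit 'o', reset
Bit 11: prefix='1' -> emit 'o', reset
Bit 12: prefix='0' (no match yet)
Bit 13: prefix='00' (no match yet)
Bit 14: prefix='001' -> emit 'd', reset
Bit 15: prefix='0' (no match yet)
Bit 16: prefix='00' (no match yet)
Bit 17: prefix='001' -> emit 'd', reset
Bit 18: prefix='0' (no match yet)
Bit 19: prefix='00' (no match yet)
Bit 20: prefix='000' -> emit 'f', reset
Bit 21: prefix='0' (no match yet)
Bit 22: prefix='01' -> emit 'j', reset

Answer: offdooddfj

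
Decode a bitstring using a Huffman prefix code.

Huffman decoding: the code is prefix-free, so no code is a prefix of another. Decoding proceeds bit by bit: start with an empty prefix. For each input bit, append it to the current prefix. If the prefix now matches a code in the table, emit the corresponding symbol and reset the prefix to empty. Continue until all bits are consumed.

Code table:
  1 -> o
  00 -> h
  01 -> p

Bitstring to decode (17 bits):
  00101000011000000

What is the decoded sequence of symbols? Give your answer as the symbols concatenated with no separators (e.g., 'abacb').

Answer: hophhoohhh

Derivation:
Bit 0: prefix='0' (no match yet)
Bit 1: prefix='00' -> emit 'h', reset
Bit 2: prefix='1' -> emit 'o', reset
Bit 3: prefix='0' (no match yet)
Bit 4: prefix='01' -> emit 'p', reset
Bit 5: prefix='0' (no match yet)
Bit 6: prefix='00' -> emit 'h', reset
Bit 7: prefix='0' (no match yet)
Bit 8: prefix='00' -> emit 'h', reset
Bit 9: prefix='1' -> emit 'o', reset
Bit 10: prefix='1' -> emit 'o', reset
Bit 11: prefix='0' (no match yet)
Bit 12: prefix='00' -> emit 'h', reset
Bit 13: prefix='0' (no match yet)
Bit 14: prefix='00' -> emit 'h', reset
Bit 15: prefix='0' (no match yet)
Bit 16: prefix='00' -> emit 'h', reset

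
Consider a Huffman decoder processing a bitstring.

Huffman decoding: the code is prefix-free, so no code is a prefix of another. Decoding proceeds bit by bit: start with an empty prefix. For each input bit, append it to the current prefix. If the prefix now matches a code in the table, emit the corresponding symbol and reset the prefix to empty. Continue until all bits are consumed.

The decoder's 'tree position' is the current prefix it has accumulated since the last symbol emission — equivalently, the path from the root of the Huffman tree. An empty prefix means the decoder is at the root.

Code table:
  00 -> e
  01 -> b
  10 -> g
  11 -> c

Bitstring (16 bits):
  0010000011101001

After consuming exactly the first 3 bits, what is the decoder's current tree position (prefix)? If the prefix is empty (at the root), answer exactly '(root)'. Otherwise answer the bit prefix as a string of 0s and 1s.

Bit 0: prefix='0' (no match yet)
Bit 1: prefix='00' -> emit 'e', reset
Bit 2: prefix='1' (no match yet)

Answer: 1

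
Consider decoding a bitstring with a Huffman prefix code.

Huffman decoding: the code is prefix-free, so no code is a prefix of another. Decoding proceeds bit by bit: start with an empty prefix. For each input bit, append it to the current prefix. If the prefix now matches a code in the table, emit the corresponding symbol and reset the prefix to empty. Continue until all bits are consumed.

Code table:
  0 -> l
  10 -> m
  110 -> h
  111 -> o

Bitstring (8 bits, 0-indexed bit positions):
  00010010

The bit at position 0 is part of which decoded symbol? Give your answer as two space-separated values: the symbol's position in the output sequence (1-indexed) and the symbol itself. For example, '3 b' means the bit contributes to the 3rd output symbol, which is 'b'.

Bit 0: prefix='0' -> emit 'l', reset
Bit 1: prefix='0' -> emit 'l', reset
Bit 2: prefix='0' -> emit 'l', reset
Bit 3: prefix='1' (no match yet)
Bit 4: prefix='10' -> emit 'm', reset

Answer: 1 l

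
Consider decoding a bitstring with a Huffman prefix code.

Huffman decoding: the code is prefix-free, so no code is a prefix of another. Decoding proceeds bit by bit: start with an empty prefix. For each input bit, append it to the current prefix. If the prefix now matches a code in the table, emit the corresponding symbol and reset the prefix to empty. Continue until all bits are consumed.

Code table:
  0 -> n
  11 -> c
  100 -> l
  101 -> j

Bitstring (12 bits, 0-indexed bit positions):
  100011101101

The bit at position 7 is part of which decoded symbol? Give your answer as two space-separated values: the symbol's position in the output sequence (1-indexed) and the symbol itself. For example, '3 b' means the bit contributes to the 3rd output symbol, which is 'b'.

Bit 0: prefix='1' (no match yet)
Bit 1: prefix='10' (no match yet)
Bit 2: prefix='100' -> emit 'l', reset
Bit 3: prefix='0' -> emit 'n', reset
Bit 4: prefix='1' (no match yet)
Bit 5: prefix='11' -> emit 'c', reset
Bit 6: prefix='1' (no match yet)
Bit 7: prefix='10' (no match yet)
Bit 8: prefix='101' -> emit 'j', reset
Bit 9: prefix='1' (no match yet)
Bit 10: prefix='10' (no match yet)
Bit 11: prefix='101' -> emit 'j', reset

Answer: 4 j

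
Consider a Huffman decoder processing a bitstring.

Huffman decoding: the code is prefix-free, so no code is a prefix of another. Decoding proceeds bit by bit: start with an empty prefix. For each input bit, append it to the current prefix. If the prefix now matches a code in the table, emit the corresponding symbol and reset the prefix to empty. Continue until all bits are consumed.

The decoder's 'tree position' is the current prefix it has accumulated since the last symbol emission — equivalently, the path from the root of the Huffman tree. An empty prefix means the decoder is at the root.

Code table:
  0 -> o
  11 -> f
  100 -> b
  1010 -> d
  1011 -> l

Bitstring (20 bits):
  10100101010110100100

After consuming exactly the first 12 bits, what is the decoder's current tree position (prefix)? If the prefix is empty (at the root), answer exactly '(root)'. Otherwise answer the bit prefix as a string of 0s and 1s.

Answer: 101

Derivation:
Bit 0: prefix='1' (no match yet)
Bit 1: prefix='10' (no match yet)
Bit 2: prefix='101' (no match yet)
Bit 3: prefix='1010' -> emit 'd', reset
Bit 4: prefix='0' -> emit 'o', reset
Bit 5: prefix='1' (no match yet)
Bit 6: prefix='10' (no match yet)
Bit 7: prefix='101' (no match yet)
Bit 8: prefix='1010' -> emit 'd', reset
Bit 9: prefix='1' (no match yet)
Bit 10: prefix='10' (no match yet)
Bit 11: prefix='101' (no match yet)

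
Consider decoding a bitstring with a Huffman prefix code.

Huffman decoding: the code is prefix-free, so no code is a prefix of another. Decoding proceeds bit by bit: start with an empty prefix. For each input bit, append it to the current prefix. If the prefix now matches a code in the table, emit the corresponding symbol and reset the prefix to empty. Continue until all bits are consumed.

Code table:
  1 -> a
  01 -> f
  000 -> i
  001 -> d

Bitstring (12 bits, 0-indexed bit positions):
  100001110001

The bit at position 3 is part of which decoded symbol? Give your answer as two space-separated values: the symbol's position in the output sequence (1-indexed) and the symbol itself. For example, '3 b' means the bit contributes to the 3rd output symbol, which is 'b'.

Answer: 2 i

Derivation:
Bit 0: prefix='1' -> emit 'a', reset
Bit 1: prefix='0' (no match yet)
Bit 2: prefix='00' (no match yet)
Bit 3: prefix='000' -> emit 'i', reset
Bit 4: prefix='0' (no match yet)
Bit 5: prefix='01' -> emit 'f', reset
Bit 6: prefix='1' -> emit 'a', reset
Bit 7: prefix='1' -> emit 'a', reset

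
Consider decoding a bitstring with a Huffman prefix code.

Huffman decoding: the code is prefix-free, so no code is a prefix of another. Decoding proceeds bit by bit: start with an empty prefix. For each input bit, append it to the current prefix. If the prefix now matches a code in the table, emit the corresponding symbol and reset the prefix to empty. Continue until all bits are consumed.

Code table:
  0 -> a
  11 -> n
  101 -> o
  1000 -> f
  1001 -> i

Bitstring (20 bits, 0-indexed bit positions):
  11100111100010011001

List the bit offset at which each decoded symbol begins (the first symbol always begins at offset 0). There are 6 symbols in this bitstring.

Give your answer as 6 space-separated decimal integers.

Answer: 0 2 6 8 12 16

Derivation:
Bit 0: prefix='1' (no match yet)
Bit 1: prefix='11' -> emit 'n', reset
Bit 2: prefix='1' (no match yet)
Bit 3: prefix='10' (no match yet)
Bit 4: prefix='100' (no match yet)
Bit 5: prefix='1001' -> emit 'i', reset
Bit 6: prefix='1' (no match yet)
Bit 7: prefix='11' -> emit 'n', reset
Bit 8: prefix='1' (no match yet)
Bit 9: prefix='10' (no match yet)
Bit 10: prefix='100' (no match yet)
Bit 11: prefix='1000' -> emit 'f', reset
Bit 12: prefix='1' (no match yet)
Bit 13: prefix='10' (no match yet)
Bit 14: prefix='100' (no match yet)
Bit 15: prefix='1001' -> emit 'i', reset
Bit 16: prefix='1' (no match yet)
Bit 17: prefix='10' (no match yet)
Bit 18: prefix='100' (no match yet)
Bit 19: prefix='1001' -> emit 'i', reset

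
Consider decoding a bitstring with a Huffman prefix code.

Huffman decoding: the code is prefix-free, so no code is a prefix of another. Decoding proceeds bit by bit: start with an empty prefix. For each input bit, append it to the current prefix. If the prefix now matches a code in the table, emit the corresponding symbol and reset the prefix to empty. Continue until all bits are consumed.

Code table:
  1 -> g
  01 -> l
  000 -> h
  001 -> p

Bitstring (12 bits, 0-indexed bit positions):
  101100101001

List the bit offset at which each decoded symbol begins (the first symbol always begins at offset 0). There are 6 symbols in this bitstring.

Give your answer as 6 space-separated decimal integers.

Bit 0: prefix='1' -> emit 'g', reset
Bit 1: prefix='0' (no match yet)
Bit 2: prefix='01' -> emit 'l', reset
Bit 3: prefix='1' -> emit 'g', reset
Bit 4: prefix='0' (no match yet)
Bit 5: prefix='00' (no match yet)
Bit 6: prefix='001' -> emit 'p', reset
Bit 7: prefix='0' (no match yet)
Bit 8: prefix='01' -> emit 'l', reset
Bit 9: prefix='0' (no match yet)
Bit 10: prefix='00' (no match yet)
Bit 11: prefix='001' -> emit 'p', reset

Answer: 0 1 3 4 7 9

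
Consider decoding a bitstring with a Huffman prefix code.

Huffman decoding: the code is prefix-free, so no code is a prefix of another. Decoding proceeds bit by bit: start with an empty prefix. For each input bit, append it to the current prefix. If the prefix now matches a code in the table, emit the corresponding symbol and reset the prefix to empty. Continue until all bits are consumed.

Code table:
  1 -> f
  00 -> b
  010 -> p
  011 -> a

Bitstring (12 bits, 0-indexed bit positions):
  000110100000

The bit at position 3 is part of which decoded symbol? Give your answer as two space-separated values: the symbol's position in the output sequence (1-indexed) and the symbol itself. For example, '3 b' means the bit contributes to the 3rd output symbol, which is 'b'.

Bit 0: prefix='0' (no match yet)
Bit 1: prefix='00' -> emit 'b', reset
Bit 2: prefix='0' (no match yet)
Bit 3: prefix='01' (no match yet)
Bit 4: prefix='011' -> emit 'a', reset
Bit 5: prefix='0' (no match yet)
Bit 6: prefix='01' (no match yet)
Bit 7: prefix='010' -> emit 'p', reset

Answer: 2 a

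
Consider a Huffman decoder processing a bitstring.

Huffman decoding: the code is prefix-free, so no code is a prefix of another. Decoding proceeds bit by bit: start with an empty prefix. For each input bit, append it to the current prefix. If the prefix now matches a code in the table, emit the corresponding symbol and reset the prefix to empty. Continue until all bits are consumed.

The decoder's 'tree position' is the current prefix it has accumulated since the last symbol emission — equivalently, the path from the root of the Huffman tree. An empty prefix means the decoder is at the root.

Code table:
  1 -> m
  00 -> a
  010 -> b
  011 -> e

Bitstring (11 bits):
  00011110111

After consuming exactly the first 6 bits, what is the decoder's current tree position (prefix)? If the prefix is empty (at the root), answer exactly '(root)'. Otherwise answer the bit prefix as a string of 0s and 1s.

Answer: (root)

Derivation:
Bit 0: prefix='0' (no match yet)
Bit 1: prefix='00' -> emit 'a', reset
Bit 2: prefix='0' (no match yet)
Bit 3: prefix='01' (no match yet)
Bit 4: prefix='011' -> emit 'e', reset
Bit 5: prefix='1' -> emit 'm', reset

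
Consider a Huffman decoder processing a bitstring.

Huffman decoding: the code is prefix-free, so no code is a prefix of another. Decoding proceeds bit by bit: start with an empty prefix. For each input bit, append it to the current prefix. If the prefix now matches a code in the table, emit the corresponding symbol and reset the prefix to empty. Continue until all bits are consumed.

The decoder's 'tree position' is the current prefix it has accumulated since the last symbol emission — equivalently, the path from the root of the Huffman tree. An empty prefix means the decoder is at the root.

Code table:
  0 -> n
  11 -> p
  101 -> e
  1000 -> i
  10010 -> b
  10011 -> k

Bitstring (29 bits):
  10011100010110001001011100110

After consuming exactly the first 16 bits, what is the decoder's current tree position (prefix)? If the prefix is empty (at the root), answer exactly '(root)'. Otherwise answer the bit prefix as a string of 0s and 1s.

Bit 0: prefix='1' (no match yet)
Bit 1: prefix='10' (no match yet)
Bit 2: prefix='100' (no match yet)
Bit 3: prefix='1001' (no match yet)
Bit 4: prefix='10011' -> emit 'k', reset
Bit 5: prefix='1' (no match yet)
Bit 6: prefix='10' (no match yet)
Bit 7: prefix='100' (no match yet)
Bit 8: prefix='1000' -> emit 'i', reset
Bit 9: prefix='1' (no match yet)
Bit 10: prefix='10' (no match yet)
Bit 11: prefix='101' -> emit 'e', reset
Bit 12: prefix='1' (no match yet)
Bit 13: prefix='10' (no match yet)
Bit 14: prefix='100' (no match yet)
Bit 15: prefix='1000' -> emit 'i', reset

Answer: (root)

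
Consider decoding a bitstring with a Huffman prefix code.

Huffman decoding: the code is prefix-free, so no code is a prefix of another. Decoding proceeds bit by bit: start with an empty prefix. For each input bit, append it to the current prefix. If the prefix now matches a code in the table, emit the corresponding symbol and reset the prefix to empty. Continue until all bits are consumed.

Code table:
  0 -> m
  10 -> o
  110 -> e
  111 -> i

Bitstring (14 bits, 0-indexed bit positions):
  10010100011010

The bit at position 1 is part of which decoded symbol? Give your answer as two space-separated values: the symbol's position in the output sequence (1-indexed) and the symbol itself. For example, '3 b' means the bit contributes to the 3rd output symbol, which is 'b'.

Answer: 1 o

Derivation:
Bit 0: prefix='1' (no match yet)
Bit 1: prefix='10' -> emit 'o', reset
Bit 2: prefix='0' -> emit 'm', reset
Bit 3: prefix='1' (no match yet)
Bit 4: prefix='10' -> emit 'o', reset
Bit 5: prefix='1' (no match yet)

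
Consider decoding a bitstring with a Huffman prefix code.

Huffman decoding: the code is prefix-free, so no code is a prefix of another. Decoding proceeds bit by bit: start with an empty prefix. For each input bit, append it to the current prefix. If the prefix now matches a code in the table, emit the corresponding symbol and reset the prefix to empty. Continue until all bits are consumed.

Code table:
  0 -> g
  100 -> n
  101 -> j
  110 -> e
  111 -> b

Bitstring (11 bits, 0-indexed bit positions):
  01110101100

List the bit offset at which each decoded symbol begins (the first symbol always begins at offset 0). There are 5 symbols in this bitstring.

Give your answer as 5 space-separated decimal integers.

Answer: 0 1 4 5 8

Derivation:
Bit 0: prefix='0' -> emit 'g', reset
Bit 1: prefix='1' (no match yet)
Bit 2: prefix='11' (no match yet)
Bit 3: prefix='111' -> emit 'b', reset
Bit 4: prefix='0' -> emit 'g', reset
Bit 5: prefix='1' (no match yet)
Bit 6: prefix='10' (no match yet)
Bit 7: prefix='101' -> emit 'j', reset
Bit 8: prefix='1' (no match yet)
Bit 9: prefix='10' (no match yet)
Bit 10: prefix='100' -> emit 'n', reset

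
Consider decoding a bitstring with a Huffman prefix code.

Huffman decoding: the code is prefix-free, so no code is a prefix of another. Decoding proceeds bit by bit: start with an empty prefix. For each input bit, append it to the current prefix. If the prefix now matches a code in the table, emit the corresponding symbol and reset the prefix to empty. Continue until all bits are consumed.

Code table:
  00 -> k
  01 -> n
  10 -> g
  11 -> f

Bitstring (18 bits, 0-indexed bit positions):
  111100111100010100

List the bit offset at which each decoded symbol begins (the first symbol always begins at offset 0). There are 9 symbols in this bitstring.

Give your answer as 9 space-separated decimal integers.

Bit 0: prefix='1' (no match yet)
Bit 1: prefix='11' -> emit 'f', reset
Bit 2: prefix='1' (no match yet)
Bit 3: prefix='11' -> emit 'f', reset
Bit 4: prefix='0' (no match yet)
Bit 5: prefix='00' -> emit 'k', reset
Bit 6: prefix='1' (no match yet)
Bit 7: prefix='11' -> emit 'f', reset
Bit 8: prefix='1' (no match yet)
Bit 9: prefix='11' -> emit 'f', reset
Bit 10: prefix='0' (no match yet)
Bit 11: prefix='00' -> emit 'k', reset
Bit 12: prefix='0' (no match yet)
Bit 13: prefix='01' -> emit 'n', reset
Bit 14: prefix='0' (no match yet)
Bit 15: prefix='01' -> emit 'n', reset
Bit 16: prefix='0' (no match yet)
Bit 17: prefix='00' -> emit 'k', reset

Answer: 0 2 4 6 8 10 12 14 16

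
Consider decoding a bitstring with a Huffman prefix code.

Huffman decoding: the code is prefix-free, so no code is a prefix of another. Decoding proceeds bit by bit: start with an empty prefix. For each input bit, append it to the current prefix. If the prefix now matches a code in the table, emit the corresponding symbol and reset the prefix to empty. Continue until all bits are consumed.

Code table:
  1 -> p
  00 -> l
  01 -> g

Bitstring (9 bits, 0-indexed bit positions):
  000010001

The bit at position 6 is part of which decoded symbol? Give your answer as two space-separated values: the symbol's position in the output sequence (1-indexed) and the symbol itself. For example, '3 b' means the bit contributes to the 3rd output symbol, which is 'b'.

Bit 0: prefix='0' (no match yet)
Bit 1: prefix='00' -> emit 'l', reset
Bit 2: prefix='0' (no match yet)
Bit 3: prefix='00' -> emit 'l', reset
Bit 4: prefix='1' -> emit 'p', reset
Bit 5: prefix='0' (no match yet)
Bit 6: prefix='00' -> emit 'l', reset
Bit 7: prefix='0' (no match yet)
Bit 8: prefix='01' -> emit 'g', reset

Answer: 4 l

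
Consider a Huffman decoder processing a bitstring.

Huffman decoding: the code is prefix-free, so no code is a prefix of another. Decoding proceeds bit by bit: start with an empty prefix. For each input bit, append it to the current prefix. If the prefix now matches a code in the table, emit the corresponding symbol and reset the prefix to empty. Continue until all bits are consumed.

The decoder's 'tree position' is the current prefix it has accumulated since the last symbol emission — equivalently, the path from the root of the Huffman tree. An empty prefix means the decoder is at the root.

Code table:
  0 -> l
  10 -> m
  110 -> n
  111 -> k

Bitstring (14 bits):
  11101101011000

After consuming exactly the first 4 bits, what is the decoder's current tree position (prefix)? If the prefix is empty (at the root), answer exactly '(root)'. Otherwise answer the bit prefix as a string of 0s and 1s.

Answer: (root)

Derivation:
Bit 0: prefix='1' (no match yet)
Bit 1: prefix='11' (no match yet)
Bit 2: prefix='111' -> emit 'k', reset
Bit 3: prefix='0' -> emit 'l', reset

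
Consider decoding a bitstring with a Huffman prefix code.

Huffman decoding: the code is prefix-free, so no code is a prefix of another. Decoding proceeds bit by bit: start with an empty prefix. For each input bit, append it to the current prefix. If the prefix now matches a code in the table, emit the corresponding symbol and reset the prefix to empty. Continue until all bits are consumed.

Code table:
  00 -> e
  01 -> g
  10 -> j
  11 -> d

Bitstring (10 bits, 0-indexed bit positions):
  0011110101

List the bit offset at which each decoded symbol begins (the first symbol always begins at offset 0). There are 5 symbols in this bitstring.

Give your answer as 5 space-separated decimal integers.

Bit 0: prefix='0' (no match yet)
Bit 1: prefix='00' -> emit 'e', reset
Bit 2: prefix='1' (no match yet)
Bit 3: prefix='11' -> emit 'd', reset
Bit 4: prefix='1' (no match yet)
Bit 5: prefix='11' -> emit 'd', reset
Bit 6: prefix='0' (no match yet)
Bit 7: prefix='01' -> emit 'g', reset
Bit 8: prefix='0' (no match yet)
Bit 9: prefix='01' -> emit 'g', reset

Answer: 0 2 4 6 8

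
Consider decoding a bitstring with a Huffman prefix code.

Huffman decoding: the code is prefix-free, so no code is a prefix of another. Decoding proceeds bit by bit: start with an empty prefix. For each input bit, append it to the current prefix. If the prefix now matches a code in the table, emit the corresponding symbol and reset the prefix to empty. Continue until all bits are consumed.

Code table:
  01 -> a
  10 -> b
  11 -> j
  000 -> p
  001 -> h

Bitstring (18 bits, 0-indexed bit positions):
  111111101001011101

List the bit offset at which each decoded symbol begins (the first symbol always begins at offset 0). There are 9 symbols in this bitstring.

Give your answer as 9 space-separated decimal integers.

Answer: 0 2 4 6 8 10 12 14 16

Derivation:
Bit 0: prefix='1' (no match yet)
Bit 1: prefix='11' -> emit 'j', reset
Bit 2: prefix='1' (no match yet)
Bit 3: prefix='11' -> emit 'j', reset
Bit 4: prefix='1' (no match yet)
Bit 5: prefix='11' -> emit 'j', reset
Bit 6: prefix='1' (no match yet)
Bit 7: prefix='10' -> emit 'b', reset
Bit 8: prefix='1' (no match yet)
Bit 9: prefix='10' -> emit 'b', reset
Bit 10: prefix='0' (no match yet)
Bit 11: prefix='01' -> emit 'a', reset
Bit 12: prefix='0' (no match yet)
Bit 13: prefix='01' -> emit 'a', reset
Bit 14: prefix='1' (no match yet)
Bit 15: prefix='11' -> emit 'j', reset
Bit 16: prefix='0' (no match yet)
Bit 17: prefix='01' -> emit 'a', reset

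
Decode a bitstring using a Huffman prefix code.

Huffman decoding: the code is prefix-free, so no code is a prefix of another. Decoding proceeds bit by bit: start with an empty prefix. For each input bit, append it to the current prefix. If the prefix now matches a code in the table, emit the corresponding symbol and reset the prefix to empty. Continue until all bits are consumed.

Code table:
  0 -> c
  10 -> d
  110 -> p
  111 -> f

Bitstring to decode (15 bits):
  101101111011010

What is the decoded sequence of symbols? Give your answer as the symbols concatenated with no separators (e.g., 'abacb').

Answer: dpfdpd

Derivation:
Bit 0: prefix='1' (no match yet)
Bit 1: prefix='10' -> emit 'd', reset
Bit 2: prefix='1' (no match yet)
Bit 3: prefix='11' (no match yet)
Bit 4: prefix='110' -> emit 'p', reset
Bit 5: prefix='1' (no match yet)
Bit 6: prefix='11' (no match yet)
Bit 7: prefix='111' -> emit 'f', reset
Bit 8: prefix='1' (no match yet)
Bit 9: prefix='10' -> emit 'd', reset
Bit 10: prefix='1' (no match yet)
Bit 11: prefix='11' (no match yet)
Bit 12: prefix='110' -> emit 'p', reset
Bit 13: prefix='1' (no match yet)
Bit 14: prefix='10' -> emit 'd', reset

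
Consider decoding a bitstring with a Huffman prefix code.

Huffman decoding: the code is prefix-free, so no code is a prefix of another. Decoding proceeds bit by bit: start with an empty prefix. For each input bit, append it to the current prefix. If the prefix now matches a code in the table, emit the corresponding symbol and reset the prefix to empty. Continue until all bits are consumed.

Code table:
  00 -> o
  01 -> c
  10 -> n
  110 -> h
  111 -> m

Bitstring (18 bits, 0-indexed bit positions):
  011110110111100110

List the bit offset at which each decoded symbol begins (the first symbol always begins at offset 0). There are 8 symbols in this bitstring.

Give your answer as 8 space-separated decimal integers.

Bit 0: prefix='0' (no match yet)
Bit 1: prefix='01' -> emit 'c', reset
Bit 2: prefix='1' (no match yet)
Bit 3: prefix='11' (no match yet)
Bit 4: prefix='111' -> emit 'm', reset
Bit 5: prefix='0' (no match yet)
Bit 6: prefix='01' -> emit 'c', reset
Bit 7: prefix='1' (no match yet)
Bit 8: prefix='10' -> emit 'n', reset
Bit 9: prefix='1' (no match yet)
Bit 10: prefix='11' (no match yet)
Bit 11: prefix='111' -> emit 'm', reset
Bit 12: prefix='1' (no match yet)
Bit 13: prefix='10' -> emit 'n', reset
Bit 14: prefix='0' (no match yet)
Bit 15: prefix='01' -> emit 'c', reset
Bit 16: prefix='1' (no match yet)
Bit 17: prefix='10' -> emit 'n', reset

Answer: 0 2 5 7 9 12 14 16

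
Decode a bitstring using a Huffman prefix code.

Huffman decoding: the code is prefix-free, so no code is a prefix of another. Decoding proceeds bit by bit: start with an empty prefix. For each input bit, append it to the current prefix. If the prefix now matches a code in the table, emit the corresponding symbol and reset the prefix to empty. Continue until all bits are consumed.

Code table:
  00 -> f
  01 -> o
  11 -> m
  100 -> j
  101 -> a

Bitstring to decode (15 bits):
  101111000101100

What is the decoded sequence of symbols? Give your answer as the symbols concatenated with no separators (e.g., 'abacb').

Bit 0: prefix='1' (no match yet)
Bit 1: prefix='10' (no match yet)
Bit 2: prefix='101' -> emit 'a', reset
Bit 3: prefix='1' (no match yet)
Bit 4: prefix='11' -> emit 'm', reset
Bit 5: prefix='1' (no match yet)
Bit 6: prefix='10' (no match yet)
Bit 7: prefix='100' -> emit 'j', reset
Bit 8: prefix='0' (no match yet)
Bit 9: prefix='01' -> emit 'o', reset
Bit 10: prefix='0' (no match yet)
Bit 11: prefix='01' -> emit 'o', reset
Bit 12: prefix='1' (no match yet)
Bit 13: prefix='10' (no match yet)
Bit 14: prefix='100' -> emit 'j', reset

Answer: amjooj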